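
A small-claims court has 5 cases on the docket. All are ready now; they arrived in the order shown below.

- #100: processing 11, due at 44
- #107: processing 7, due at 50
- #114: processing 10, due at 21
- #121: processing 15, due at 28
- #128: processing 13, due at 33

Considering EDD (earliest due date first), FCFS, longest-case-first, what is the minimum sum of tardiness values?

EDD (increasing due date): #114 #121 #128 #100 #107.
#114: 0→10, due 21, tardiness 0
#121: 10→25, due 28, tardiness 0
#128: 25→38, due 33, tardiness 5
#100: 38→49, due 44, tardiness 5
#107: 49→56, due 50, tardiness 6
Sum = 0+0+5+5+6 = 16.
FIFO (arrival order): #100 #107 #114 #121 #128.
#100: 0→11, due 44, tardiness 0
#107: 11→18, due 50, tardiness 0
#114: 18→28, due 21, tardiness 7
#121: 28→43, due 28, tardiness 15
#128: 43→56, due 33, tardiness 23
Sum = 0+0+7+15+23 = 45.
LPT (decreasing processing time): #121 #128 #100 #114 #107.
#121: 0→15, due 28, tardiness 0
#128: 15→28, due 33, tardiness 0
#100: 28→39, due 44, tardiness 0
#114: 39→49, due 21, tardiness 28
#107: 49→56, due 50, tardiness 6
Sum = 0+0+0+28+6 = 34.
EDD 16, FIFO 45, LPT 34 → minimum 16.

16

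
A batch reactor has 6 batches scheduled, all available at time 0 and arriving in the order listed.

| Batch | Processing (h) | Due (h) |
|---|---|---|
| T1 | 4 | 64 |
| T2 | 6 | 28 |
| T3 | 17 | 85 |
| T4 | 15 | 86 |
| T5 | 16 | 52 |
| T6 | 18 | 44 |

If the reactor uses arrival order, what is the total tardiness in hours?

38

FIFO (arrival order): T1 T2 T3 T4 T5 T6.
T1: 0→4, due 64, tardiness 0
T2: 4→10, due 28, tardiness 0
T3: 10→27, due 85, tardiness 0
T4: 27→42, due 86, tardiness 0
T5: 42→58, due 52, tardiness 6
T6: 58→76, due 44, tardiness 32
Sum = 0+0+0+0+6+32 = 38.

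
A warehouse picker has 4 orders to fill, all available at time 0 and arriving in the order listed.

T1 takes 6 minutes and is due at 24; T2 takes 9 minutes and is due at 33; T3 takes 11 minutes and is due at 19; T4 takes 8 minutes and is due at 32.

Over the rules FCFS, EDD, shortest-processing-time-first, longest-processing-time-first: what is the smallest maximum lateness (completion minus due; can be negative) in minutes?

FIFO (arrival order): T1 T2 T3 T4.
T1: 0→6, due 24, lateness -18
T2: 6→15, due 33, lateness -18
T3: 15→26, due 19, lateness 7
T4: 26→34, due 32, lateness 2
Maximum = 7.
EDD (increasing due date): T3 T1 T4 T2.
T3: 0→11, due 19, lateness -8
T1: 11→17, due 24, lateness -7
T4: 17→25, due 32, lateness -7
T2: 25→34, due 33, lateness 1
Maximum = 1.
SPT (increasing processing time): T1 T4 T2 T3.
T1: 0→6, due 24, lateness -18
T4: 6→14, due 32, lateness -18
T2: 14→23, due 33, lateness -10
T3: 23→34, due 19, lateness 15
Maximum = 15.
LPT (decreasing processing time): T3 T2 T4 T1.
T3: 0→11, due 19, lateness -8
T2: 11→20, due 33, lateness -13
T4: 20→28, due 32, lateness -4
T1: 28→34, due 24, lateness 10
Maximum = 10.
FIFO 7, EDD 1, SPT 15, LPT 10 → minimum 1.

1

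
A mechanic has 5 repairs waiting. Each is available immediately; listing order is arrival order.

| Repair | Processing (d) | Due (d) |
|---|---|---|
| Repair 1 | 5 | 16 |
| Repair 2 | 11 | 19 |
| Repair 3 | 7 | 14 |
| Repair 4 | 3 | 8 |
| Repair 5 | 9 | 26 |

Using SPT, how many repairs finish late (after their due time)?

2

SPT (increasing processing time): Repair 4 Repair 1 Repair 3 Repair 5 Repair 2.
Repair 4: 0→3, due 8, tardiness 0
Repair 1: 3→8, due 16, tardiness 0
Repair 3: 8→15, due 14, tardiness 1
Repair 5: 15→24, due 26, tardiness 0
Repair 2: 24→35, due 19, tardiness 16
Late repairs: 2.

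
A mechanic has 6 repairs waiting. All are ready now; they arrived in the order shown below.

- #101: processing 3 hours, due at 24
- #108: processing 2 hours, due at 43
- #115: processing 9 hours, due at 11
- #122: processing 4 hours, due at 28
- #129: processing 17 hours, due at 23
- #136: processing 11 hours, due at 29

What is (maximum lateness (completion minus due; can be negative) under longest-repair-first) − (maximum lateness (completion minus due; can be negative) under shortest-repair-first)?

LPT (decreasing processing time): #129 #136 #115 #122 #101 #108.
#129: 0→17, due 23, lateness -6
#136: 17→28, due 29, lateness -1
#115: 28→37, due 11, lateness 26
#122: 37→41, due 28, lateness 13
#101: 41→44, due 24, lateness 20
#108: 44→46, due 43, lateness 3
Maximum = 26.
SPT (increasing processing time): #108 #101 #122 #115 #136 #129.
#108: 0→2, due 43, lateness -41
#101: 2→5, due 24, lateness -19
#122: 5→9, due 28, lateness -19
#115: 9→18, due 11, lateness 7
#136: 18→29, due 29, lateness 0
#129: 29→46, due 23, lateness 23
Maximum = 23.
Difference = 26 − 23 = 3.

3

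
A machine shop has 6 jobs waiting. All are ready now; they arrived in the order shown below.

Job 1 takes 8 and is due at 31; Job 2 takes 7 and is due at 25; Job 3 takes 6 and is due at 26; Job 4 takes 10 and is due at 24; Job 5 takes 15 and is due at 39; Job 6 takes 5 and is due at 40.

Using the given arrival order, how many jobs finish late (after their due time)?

3

FIFO (arrival order): Job 1 Job 2 Job 3 Job 4 Job 5 Job 6.
Job 1: 0→8, due 31, tardiness 0
Job 2: 8→15, due 25, tardiness 0
Job 3: 15→21, due 26, tardiness 0
Job 4: 21→31, due 24, tardiness 7
Job 5: 31→46, due 39, tardiness 7
Job 6: 46→51, due 40, tardiness 11
Late jobs: 3.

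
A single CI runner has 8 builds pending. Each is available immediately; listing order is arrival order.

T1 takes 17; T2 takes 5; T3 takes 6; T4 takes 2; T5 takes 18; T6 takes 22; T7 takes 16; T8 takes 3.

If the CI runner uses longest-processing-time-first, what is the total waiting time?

442

LPT (decreasing processing time): T6 T5 T1 T7 T3 T2 T8 T4.
T6: waits 0, runs 0→22
T5: waits 22, runs 22→40
T1: waits 40, runs 40→57
T7: waits 57, runs 57→73
T3: waits 73, runs 73→79
T2: waits 79, runs 79→84
T8: waits 84, runs 84→87
T4: waits 87, runs 87→89
Sum = 0+22+40+57+73+79+84+87 = 442.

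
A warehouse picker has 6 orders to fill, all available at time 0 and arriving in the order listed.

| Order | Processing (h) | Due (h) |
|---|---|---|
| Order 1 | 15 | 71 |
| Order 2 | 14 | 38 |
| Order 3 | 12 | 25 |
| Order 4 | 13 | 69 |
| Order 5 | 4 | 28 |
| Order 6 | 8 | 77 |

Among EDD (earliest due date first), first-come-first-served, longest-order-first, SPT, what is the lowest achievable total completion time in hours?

EDD (increasing due date): Order 3 Order 5 Order 2 Order 4 Order 1 Order 6.
Order 3: 0→12
Order 5: 12→16
Order 2: 16→30
Order 4: 30→43
Order 1: 43→58
Order 6: 58→66
Sum = 12+16+30+43+58+66 = 225.
FIFO (arrival order): Order 1 Order 2 Order 3 Order 4 Order 5 Order 6.
Order 1: 0→15
Order 2: 15→29
Order 3: 29→41
Order 4: 41→54
Order 5: 54→58
Order 6: 58→66
Sum = 15+29+41+54+58+66 = 263.
LPT (decreasing processing time): Order 1 Order 2 Order 4 Order 3 Order 6 Order 5.
Order 1: 0→15
Order 2: 15→29
Order 4: 29→42
Order 3: 42→54
Order 6: 54→62
Order 5: 62→66
Sum = 15+29+42+54+62+66 = 268.
SPT (increasing processing time): Order 5 Order 6 Order 3 Order 4 Order 2 Order 1.
Order 5: 0→4
Order 6: 4→12
Order 3: 12→24
Order 4: 24→37
Order 2: 37→51
Order 1: 51→66
Sum = 4+12+24+37+51+66 = 194.
EDD 225, FIFO 263, LPT 268, SPT 194 → minimum 194.

194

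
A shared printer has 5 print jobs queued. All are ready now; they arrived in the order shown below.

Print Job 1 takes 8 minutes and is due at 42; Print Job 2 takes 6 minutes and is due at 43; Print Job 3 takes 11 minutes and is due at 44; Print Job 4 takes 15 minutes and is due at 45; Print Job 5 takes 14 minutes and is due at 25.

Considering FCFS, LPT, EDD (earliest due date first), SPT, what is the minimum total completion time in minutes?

FIFO (arrival order): Print Job 1 Print Job 2 Print Job 3 Print Job 4 Print Job 5.
Print Job 1: 0→8
Print Job 2: 8→14
Print Job 3: 14→25
Print Job 4: 25→40
Print Job 5: 40→54
Sum = 8+14+25+40+54 = 141.
LPT (decreasing processing time): Print Job 4 Print Job 5 Print Job 3 Print Job 1 Print Job 2.
Print Job 4: 0→15
Print Job 5: 15→29
Print Job 3: 29→40
Print Job 1: 40→48
Print Job 2: 48→54
Sum = 15+29+40+48+54 = 186.
EDD (increasing due date): Print Job 5 Print Job 1 Print Job 2 Print Job 3 Print Job 4.
Print Job 5: 0→14
Print Job 1: 14→22
Print Job 2: 22→28
Print Job 3: 28→39
Print Job 4: 39→54
Sum = 14+22+28+39+54 = 157.
SPT (increasing processing time): Print Job 2 Print Job 1 Print Job 3 Print Job 5 Print Job 4.
Print Job 2: 0→6
Print Job 1: 6→14
Print Job 3: 14→25
Print Job 5: 25→39
Print Job 4: 39→54
Sum = 6+14+25+39+54 = 138.
FIFO 141, LPT 186, EDD 157, SPT 138 → minimum 138.

138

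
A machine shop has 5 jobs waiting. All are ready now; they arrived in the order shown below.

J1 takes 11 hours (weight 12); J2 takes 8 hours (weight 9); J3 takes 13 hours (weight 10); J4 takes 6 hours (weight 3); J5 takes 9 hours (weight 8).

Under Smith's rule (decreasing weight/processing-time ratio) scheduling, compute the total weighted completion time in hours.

WSPT (decreasing weight/processing-time ratio): J2 J1 J5 J3 J4.
J2: finishes 8, weight 9, w·C = 72
J1: finishes 19, weight 12, w·C = 228
J5: finishes 28, weight 8, w·C = 224
J3: finishes 41, weight 10, w·C = 410
J4: finishes 47, weight 3, w·C = 141
Sum = 72+228+224+410+141 = 1075.

1075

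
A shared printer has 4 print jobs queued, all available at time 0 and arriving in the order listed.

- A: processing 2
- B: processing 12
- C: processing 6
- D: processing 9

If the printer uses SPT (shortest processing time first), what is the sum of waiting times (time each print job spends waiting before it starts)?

27

SPT (increasing processing time): A C D B.
A: waits 0, runs 0→2
C: waits 2, runs 2→8
D: waits 8, runs 8→17
B: waits 17, runs 17→29
Sum = 0+2+8+17 = 27.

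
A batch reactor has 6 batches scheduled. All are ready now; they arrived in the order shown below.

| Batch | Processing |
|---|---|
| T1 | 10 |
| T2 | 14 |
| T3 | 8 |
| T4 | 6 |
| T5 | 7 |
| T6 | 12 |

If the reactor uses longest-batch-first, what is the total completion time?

LPT (decreasing processing time): T2 T6 T1 T3 T5 T4.
T2: 0→14
T6: 14→26
T1: 26→36
T3: 36→44
T5: 44→51
T4: 51→57
Sum = 14+26+36+44+51+57 = 228.

228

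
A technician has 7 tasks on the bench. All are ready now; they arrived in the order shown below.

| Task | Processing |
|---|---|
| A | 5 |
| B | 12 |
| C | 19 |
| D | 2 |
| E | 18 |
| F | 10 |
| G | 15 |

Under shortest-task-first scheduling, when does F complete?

17

SPT (increasing processing time): D A F B G E C.
D: 0→2
A: 2→7
F: 7→17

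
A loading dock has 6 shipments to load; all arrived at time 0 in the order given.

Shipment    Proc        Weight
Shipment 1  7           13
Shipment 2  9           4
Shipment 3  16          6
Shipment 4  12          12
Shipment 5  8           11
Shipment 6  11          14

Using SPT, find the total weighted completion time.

1784

SPT (increasing processing time): Shipment 1 Shipment 5 Shipment 2 Shipment 6 Shipment 4 Shipment 3.
Shipment 1: finishes 7, weight 13, w·C = 91
Shipment 5: finishes 15, weight 11, w·C = 165
Shipment 2: finishes 24, weight 4, w·C = 96
Shipment 6: finishes 35, weight 14, w·C = 490
Shipment 4: finishes 47, weight 12, w·C = 564
Shipment 3: finishes 63, weight 6, w·C = 378
Sum = 91+165+96+490+564+378 = 1784.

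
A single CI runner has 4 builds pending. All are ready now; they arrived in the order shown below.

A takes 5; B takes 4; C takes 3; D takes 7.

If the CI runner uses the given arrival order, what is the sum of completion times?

FIFO (arrival order): A B C D.
A: 0→5
B: 5→9
C: 9→12
D: 12→19
Sum = 5+9+12+19 = 45.

45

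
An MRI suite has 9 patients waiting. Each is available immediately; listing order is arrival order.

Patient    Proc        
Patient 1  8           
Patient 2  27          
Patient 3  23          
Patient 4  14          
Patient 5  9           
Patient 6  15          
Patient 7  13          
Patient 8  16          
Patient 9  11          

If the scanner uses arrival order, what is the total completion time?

720

FIFO (arrival order): Patient 1 Patient 2 Patient 3 Patient 4 Patient 5 Patient 6 Patient 7 Patient 8 Patient 9.
Patient 1: 0→8
Patient 2: 8→35
Patient 3: 35→58
Patient 4: 58→72
Patient 5: 72→81
Patient 6: 81→96
Patient 7: 96→109
Patient 8: 109→125
Patient 9: 125→136
Sum = 8+35+58+72+81+96+109+125+136 = 720.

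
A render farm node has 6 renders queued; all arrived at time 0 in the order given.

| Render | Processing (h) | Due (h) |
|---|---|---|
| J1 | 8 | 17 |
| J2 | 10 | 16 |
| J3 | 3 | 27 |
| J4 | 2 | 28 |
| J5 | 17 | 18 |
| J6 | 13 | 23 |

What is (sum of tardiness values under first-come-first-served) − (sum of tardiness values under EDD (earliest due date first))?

FIFO (arrival order): J1 J2 J3 J4 J5 J6.
J1: 0→8, due 17, tardiness 0
J2: 8→18, due 16, tardiness 2
J3: 18→21, due 27, tardiness 0
J4: 21→23, due 28, tardiness 0
J5: 23→40, due 18, tardiness 22
J6: 40→53, due 23, tardiness 30
Sum = 0+2+0+0+22+30 = 54.
EDD (increasing due date): J2 J1 J5 J6 J3 J4.
J2: 0→10, due 16, tardiness 0
J1: 10→18, due 17, tardiness 1
J5: 18→35, due 18, tardiness 17
J6: 35→48, due 23, tardiness 25
J3: 48→51, due 27, tardiness 24
J4: 51→53, due 28, tardiness 25
Sum = 0+1+17+25+24+25 = 92.
Difference = 54 − 92 = -38.

-38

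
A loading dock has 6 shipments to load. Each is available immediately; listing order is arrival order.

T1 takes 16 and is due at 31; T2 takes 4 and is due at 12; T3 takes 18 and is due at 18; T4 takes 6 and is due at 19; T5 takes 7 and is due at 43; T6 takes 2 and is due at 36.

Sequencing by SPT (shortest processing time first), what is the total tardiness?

SPT (increasing processing time): T6 T2 T4 T5 T1 T3.
T6: 0→2, due 36, tardiness 0
T2: 2→6, due 12, tardiness 0
T4: 6→12, due 19, tardiness 0
T5: 12→19, due 43, tardiness 0
T1: 19→35, due 31, tardiness 4
T3: 35→53, due 18, tardiness 35
Sum = 0+0+0+0+4+35 = 39.

39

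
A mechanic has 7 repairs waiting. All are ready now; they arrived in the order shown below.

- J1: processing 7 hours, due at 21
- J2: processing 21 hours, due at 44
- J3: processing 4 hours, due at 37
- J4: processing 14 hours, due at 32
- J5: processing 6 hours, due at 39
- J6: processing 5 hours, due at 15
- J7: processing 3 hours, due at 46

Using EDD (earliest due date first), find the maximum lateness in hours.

EDD (increasing due date): J6 J1 J4 J3 J5 J2 J7.
J6: 0→5, due 15, lateness -10
J1: 5→12, due 21, lateness -9
J4: 12→26, due 32, lateness -6
J3: 26→30, due 37, lateness -7
J5: 30→36, due 39, lateness -3
J2: 36→57, due 44, lateness 13
J7: 57→60, due 46, lateness 14
Maximum = 14.

14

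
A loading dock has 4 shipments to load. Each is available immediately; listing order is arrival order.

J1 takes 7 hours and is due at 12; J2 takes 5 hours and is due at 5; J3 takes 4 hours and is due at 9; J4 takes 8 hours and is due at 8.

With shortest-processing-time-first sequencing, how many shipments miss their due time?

3

SPT (increasing processing time): J3 J2 J1 J4.
J3: 0→4, due 9, tardiness 0
J2: 4→9, due 5, tardiness 4
J1: 9→16, due 12, tardiness 4
J4: 16→24, due 8, tardiness 16
Late shipments: 3.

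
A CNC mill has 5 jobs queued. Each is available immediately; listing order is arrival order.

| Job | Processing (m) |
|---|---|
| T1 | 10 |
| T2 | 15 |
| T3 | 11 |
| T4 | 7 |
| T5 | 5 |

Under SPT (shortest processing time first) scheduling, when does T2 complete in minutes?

48

SPT (increasing processing time): T5 T4 T1 T3 T2.
T5: 0→5
T4: 5→12
T1: 12→22
T3: 22→33
T2: 33→48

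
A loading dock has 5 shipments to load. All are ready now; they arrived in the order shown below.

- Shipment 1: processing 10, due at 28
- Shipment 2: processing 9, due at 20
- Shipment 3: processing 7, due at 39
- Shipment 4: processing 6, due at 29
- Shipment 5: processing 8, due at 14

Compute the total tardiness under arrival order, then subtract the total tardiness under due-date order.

24

FIFO (arrival order): Shipment 1 Shipment 2 Shipment 3 Shipment 4 Shipment 5.
Shipment 1: 0→10, due 28, tardiness 0
Shipment 2: 10→19, due 20, tardiness 0
Shipment 3: 19→26, due 39, tardiness 0
Shipment 4: 26→32, due 29, tardiness 3
Shipment 5: 32→40, due 14, tardiness 26
Sum = 0+0+0+3+26 = 29.
EDD (increasing due date): Shipment 5 Shipment 2 Shipment 1 Shipment 4 Shipment 3.
Shipment 5: 0→8, due 14, tardiness 0
Shipment 2: 8→17, due 20, tardiness 0
Shipment 1: 17→27, due 28, tardiness 0
Shipment 4: 27→33, due 29, tardiness 4
Shipment 3: 33→40, due 39, tardiness 1
Sum = 0+0+0+4+1 = 5.
Difference = 29 − 5 = 24.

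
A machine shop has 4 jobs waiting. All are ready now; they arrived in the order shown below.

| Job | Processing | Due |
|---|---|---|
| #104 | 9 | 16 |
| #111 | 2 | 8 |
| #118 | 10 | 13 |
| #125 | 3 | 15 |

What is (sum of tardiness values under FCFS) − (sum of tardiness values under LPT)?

FIFO (arrival order): #104 #111 #118 #125.
#104: 0→9, due 16, tardiness 0
#111: 9→11, due 8, tardiness 3
#118: 11→21, due 13, tardiness 8
#125: 21→24, due 15, tardiness 9
Sum = 0+3+8+9 = 20.
LPT (decreasing processing time): #118 #104 #125 #111.
#118: 0→10, due 13, tardiness 0
#104: 10→19, due 16, tardiness 3
#125: 19→22, due 15, tardiness 7
#111: 22→24, due 8, tardiness 16
Sum = 0+3+7+16 = 26.
Difference = 20 − 26 = -6.

-6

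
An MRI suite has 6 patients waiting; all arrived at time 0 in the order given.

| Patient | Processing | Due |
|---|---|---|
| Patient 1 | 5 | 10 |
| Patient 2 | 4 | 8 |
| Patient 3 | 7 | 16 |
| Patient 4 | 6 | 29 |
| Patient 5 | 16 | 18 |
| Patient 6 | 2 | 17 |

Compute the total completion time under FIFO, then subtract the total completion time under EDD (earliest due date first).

FIFO (arrival order): Patient 1 Patient 2 Patient 3 Patient 4 Patient 5 Patient 6.
Patient 1: 0→5
Patient 2: 5→9
Patient 3: 9→16
Patient 4: 16→22
Patient 5: 22→38
Patient 6: 38→40
Sum = 5+9+16+22+38+40 = 130.
EDD (increasing due date): Patient 2 Patient 1 Patient 3 Patient 6 Patient 5 Patient 4.
Patient 2: 0→4
Patient 1: 4→9
Patient 3: 9→16
Patient 6: 16→18
Patient 5: 18→34
Patient 4: 34→40
Sum = 4+9+16+18+34+40 = 121.
Difference = 130 − 121 = 9.

9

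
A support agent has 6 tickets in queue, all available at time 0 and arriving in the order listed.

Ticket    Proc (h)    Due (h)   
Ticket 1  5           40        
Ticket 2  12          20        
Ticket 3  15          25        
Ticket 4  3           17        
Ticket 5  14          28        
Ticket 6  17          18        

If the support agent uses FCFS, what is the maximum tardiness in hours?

FIFO (arrival order): Ticket 1 Ticket 2 Ticket 3 Ticket 4 Ticket 5 Ticket 6.
Ticket 1: 0→5, due 40, tardiness 0
Ticket 2: 5→17, due 20, tardiness 0
Ticket 3: 17→32, due 25, tardiness 7
Ticket 4: 32→35, due 17, tardiness 18
Ticket 5: 35→49, due 28, tardiness 21
Ticket 6: 49→66, due 18, tardiness 48
Maximum = 48.

48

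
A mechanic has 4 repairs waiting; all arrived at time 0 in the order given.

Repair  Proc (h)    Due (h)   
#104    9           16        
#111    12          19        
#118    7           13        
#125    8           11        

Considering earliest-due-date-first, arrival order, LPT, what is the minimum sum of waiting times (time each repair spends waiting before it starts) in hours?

EDD (increasing due date): #125 #118 #104 #111.
#125: waits 0, runs 0→8
#118: waits 8, runs 8→15
#104: waits 15, runs 15→24
#111: waits 24, runs 24→36
Sum = 0+8+15+24 = 47.
FIFO (arrival order): #104 #111 #118 #125.
#104: waits 0, runs 0→9
#111: waits 9, runs 9→21
#118: waits 21, runs 21→28
#125: waits 28, runs 28→36
Sum = 0+9+21+28 = 58.
LPT (decreasing processing time): #111 #104 #125 #118.
#111: waits 0, runs 0→12
#104: waits 12, runs 12→21
#125: waits 21, runs 21→29
#118: waits 29, runs 29→36
Sum = 0+12+21+29 = 62.
EDD 47, FIFO 58, LPT 62 → minimum 47.

47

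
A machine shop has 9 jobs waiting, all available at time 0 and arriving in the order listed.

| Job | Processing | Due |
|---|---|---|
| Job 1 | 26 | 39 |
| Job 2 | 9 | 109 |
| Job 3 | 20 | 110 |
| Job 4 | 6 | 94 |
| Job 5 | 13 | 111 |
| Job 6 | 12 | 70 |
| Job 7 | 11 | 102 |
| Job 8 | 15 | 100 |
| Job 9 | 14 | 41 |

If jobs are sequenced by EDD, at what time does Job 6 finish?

EDD (increasing due date): Job 1 Job 9 Job 6 Job 4 Job 8 Job 7 Job 2 Job 3 Job 5.
Job 1: 0→26
Job 9: 26→40
Job 6: 40→52

52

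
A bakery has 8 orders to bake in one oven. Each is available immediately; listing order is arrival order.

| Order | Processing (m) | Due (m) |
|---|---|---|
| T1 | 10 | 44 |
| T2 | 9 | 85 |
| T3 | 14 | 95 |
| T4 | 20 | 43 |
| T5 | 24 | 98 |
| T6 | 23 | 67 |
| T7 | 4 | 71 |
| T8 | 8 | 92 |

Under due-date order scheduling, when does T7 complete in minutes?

EDD (increasing due date): T4 T1 T6 T7 T2 T8 T3 T5.
T4: 0→20
T1: 20→30
T6: 30→53
T7: 53→57

57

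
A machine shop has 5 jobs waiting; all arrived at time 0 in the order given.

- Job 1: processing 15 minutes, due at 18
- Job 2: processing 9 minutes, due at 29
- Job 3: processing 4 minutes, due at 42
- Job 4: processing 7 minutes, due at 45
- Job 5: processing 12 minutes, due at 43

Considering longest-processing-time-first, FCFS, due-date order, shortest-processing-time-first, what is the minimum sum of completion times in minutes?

LPT (decreasing processing time): Job 1 Job 5 Job 2 Job 4 Job 3.
Job 1: 0→15
Job 5: 15→27
Job 2: 27→36
Job 4: 36→43
Job 3: 43→47
Sum = 15+27+36+43+47 = 168.
FIFO (arrival order): Job 1 Job 2 Job 3 Job 4 Job 5.
Job 1: 0→15
Job 2: 15→24
Job 3: 24→28
Job 4: 28→35
Job 5: 35→47
Sum = 15+24+28+35+47 = 149.
EDD (increasing due date): Job 1 Job 2 Job 3 Job 5 Job 4.
Job 1: 0→15
Job 2: 15→24
Job 3: 24→28
Job 5: 28→40
Job 4: 40→47
Sum = 15+24+28+40+47 = 154.
SPT (increasing processing time): Job 3 Job 4 Job 2 Job 5 Job 1.
Job 3: 0→4
Job 4: 4→11
Job 2: 11→20
Job 5: 20→32
Job 1: 32→47
Sum = 4+11+20+32+47 = 114.
LPT 168, FIFO 149, EDD 154, SPT 114 → minimum 114.

114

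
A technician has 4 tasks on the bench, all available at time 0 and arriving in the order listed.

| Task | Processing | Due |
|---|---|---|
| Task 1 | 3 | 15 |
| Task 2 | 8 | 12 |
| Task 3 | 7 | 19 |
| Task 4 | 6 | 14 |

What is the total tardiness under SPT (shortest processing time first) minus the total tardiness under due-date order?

5

SPT (increasing processing time): Task 1 Task 4 Task 3 Task 2.
Task 1: 0→3, due 15, tardiness 0
Task 4: 3→9, due 14, tardiness 0
Task 3: 9→16, due 19, tardiness 0
Task 2: 16→24, due 12, tardiness 12
Sum = 0+0+0+12 = 12.
EDD (increasing due date): Task 2 Task 4 Task 1 Task 3.
Task 2: 0→8, due 12, tardiness 0
Task 4: 8→14, due 14, tardiness 0
Task 1: 14→17, due 15, tardiness 2
Task 3: 17→24, due 19, tardiness 5
Sum = 0+0+2+5 = 7.
Difference = 12 − 7 = 5.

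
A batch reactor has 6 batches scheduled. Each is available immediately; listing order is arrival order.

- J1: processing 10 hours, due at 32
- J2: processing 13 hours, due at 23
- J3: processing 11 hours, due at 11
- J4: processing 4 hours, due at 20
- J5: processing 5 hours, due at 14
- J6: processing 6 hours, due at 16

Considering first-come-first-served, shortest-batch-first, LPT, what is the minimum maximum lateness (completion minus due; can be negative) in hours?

26

FIFO (arrival order): J1 J2 J3 J4 J5 J6.
J1: 0→10, due 32, lateness -22
J2: 10→23, due 23, lateness 0
J3: 23→34, due 11, lateness 23
J4: 34→38, due 20, lateness 18
J5: 38→43, due 14, lateness 29
J6: 43→49, due 16, lateness 33
Maximum = 33.
SPT (increasing processing time): J4 J5 J6 J1 J3 J2.
J4: 0→4, due 20, lateness -16
J5: 4→9, due 14, lateness -5
J6: 9→15, due 16, lateness -1
J1: 15→25, due 32, lateness -7
J3: 25→36, due 11, lateness 25
J2: 36→49, due 23, lateness 26
Maximum = 26.
LPT (decreasing processing time): J2 J3 J1 J6 J5 J4.
J2: 0→13, due 23, lateness -10
J3: 13→24, due 11, lateness 13
J1: 24→34, due 32, lateness 2
J6: 34→40, due 16, lateness 24
J5: 40→45, due 14, lateness 31
J4: 45→49, due 20, lateness 29
Maximum = 31.
FIFO 33, SPT 26, LPT 31 → minimum 26.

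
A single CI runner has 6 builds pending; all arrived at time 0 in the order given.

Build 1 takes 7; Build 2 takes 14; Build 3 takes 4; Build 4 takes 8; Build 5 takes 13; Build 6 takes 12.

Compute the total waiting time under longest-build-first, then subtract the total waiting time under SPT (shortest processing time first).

72

LPT (decreasing processing time): Build 2 Build 5 Build 6 Build 4 Build 1 Build 3.
Build 2: waits 0, runs 0→14
Build 5: waits 14, runs 14→27
Build 6: waits 27, runs 27→39
Build 4: waits 39, runs 39→47
Build 1: waits 47, runs 47→54
Build 3: waits 54, runs 54→58
Sum = 0+14+27+39+47+54 = 181.
SPT (increasing processing time): Build 3 Build 1 Build 4 Build 6 Build 5 Build 2.
Build 3: waits 0, runs 0→4
Build 1: waits 4, runs 4→11
Build 4: waits 11, runs 11→19
Build 6: waits 19, runs 19→31
Build 5: waits 31, runs 31→44
Build 2: waits 44, runs 44→58
Sum = 0+4+11+19+31+44 = 109.
Difference = 181 − 109 = 72.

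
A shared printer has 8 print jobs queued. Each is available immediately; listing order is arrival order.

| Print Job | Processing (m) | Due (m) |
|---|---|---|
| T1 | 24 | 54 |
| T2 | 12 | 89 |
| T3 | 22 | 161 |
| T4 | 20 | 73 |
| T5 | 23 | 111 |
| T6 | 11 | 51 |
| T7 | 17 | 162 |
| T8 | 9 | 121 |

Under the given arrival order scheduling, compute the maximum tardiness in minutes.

FIFO (arrival order): T1 T2 T3 T4 T5 T6 T7 T8.
T1: 0→24, due 54, tardiness 0
T2: 24→36, due 89, tardiness 0
T3: 36→58, due 161, tardiness 0
T4: 58→78, due 73, tardiness 5
T5: 78→101, due 111, tardiness 0
T6: 101→112, due 51, tardiness 61
T7: 112→129, due 162, tardiness 0
T8: 129→138, due 121, tardiness 17
Maximum = 61.

61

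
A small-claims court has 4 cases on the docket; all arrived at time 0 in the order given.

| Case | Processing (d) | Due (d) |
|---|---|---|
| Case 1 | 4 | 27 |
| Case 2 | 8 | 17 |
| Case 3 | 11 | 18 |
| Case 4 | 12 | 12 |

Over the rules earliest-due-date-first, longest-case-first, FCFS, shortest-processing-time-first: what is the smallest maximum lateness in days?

EDD (increasing due date): Case 4 Case 2 Case 3 Case 1.
Case 4: 0→12, due 12, lateness 0
Case 2: 12→20, due 17, lateness 3
Case 3: 20→31, due 18, lateness 13
Case 1: 31→35, due 27, lateness 8
Maximum = 13.
LPT (decreasing processing time): Case 4 Case 3 Case 2 Case 1.
Case 4: 0→12, due 12, lateness 0
Case 3: 12→23, due 18, lateness 5
Case 2: 23→31, due 17, lateness 14
Case 1: 31→35, due 27, lateness 8
Maximum = 14.
FIFO (arrival order): Case 1 Case 2 Case 3 Case 4.
Case 1: 0→4, due 27, lateness -23
Case 2: 4→12, due 17, lateness -5
Case 3: 12→23, due 18, lateness 5
Case 4: 23→35, due 12, lateness 23
Maximum = 23.
SPT (increasing processing time): Case 1 Case 2 Case 3 Case 4.
Case 1: 0→4, due 27, lateness -23
Case 2: 4→12, due 17, lateness -5
Case 3: 12→23, due 18, lateness 5
Case 4: 23→35, due 12, lateness 23
Maximum = 23.
EDD 13, LPT 14, FIFO 23, SPT 23 → minimum 13.

13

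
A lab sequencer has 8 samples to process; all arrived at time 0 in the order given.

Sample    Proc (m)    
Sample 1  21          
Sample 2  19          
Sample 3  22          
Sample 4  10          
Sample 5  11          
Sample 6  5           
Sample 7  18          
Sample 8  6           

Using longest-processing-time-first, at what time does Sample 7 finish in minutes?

80

LPT (decreasing processing time): Sample 3 Sample 1 Sample 2 Sample 7 Sample 5 Sample 4 Sample 8 Sample 6.
Sample 3: 0→22
Sample 1: 22→43
Sample 2: 43→62
Sample 7: 62→80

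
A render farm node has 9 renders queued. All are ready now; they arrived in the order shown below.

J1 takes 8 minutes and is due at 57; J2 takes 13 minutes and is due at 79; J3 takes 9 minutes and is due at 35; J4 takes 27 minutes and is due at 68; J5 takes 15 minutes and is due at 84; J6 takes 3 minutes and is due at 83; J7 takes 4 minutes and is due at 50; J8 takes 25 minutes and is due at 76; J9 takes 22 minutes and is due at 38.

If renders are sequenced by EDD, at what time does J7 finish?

35

EDD (increasing due date): J3 J9 J7 J1 J4 J8 J2 J6 J5.
J3: 0→9
J9: 9→31
J7: 31→35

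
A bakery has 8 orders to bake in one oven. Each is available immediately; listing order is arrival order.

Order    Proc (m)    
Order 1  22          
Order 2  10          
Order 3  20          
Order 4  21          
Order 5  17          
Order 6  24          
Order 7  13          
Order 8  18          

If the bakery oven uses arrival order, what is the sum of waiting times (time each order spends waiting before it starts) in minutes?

FIFO (arrival order): Order 1 Order 2 Order 3 Order 4 Order 5 Order 6 Order 7 Order 8.
Order 1: waits 0, runs 0→22
Order 2: waits 22, runs 22→32
Order 3: waits 32, runs 32→52
Order 4: waits 52, runs 52→73
Order 5: waits 73, runs 73→90
Order 6: waits 90, runs 90→114
Order 7: waits 114, runs 114→127
Order 8: waits 127, runs 127→145
Sum = 0+22+32+52+73+90+114+127 = 510.

510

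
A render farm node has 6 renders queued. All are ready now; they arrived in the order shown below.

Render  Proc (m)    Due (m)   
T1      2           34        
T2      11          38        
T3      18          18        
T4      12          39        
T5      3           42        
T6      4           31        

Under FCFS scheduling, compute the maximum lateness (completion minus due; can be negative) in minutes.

19

FIFO (arrival order): T1 T2 T3 T4 T5 T6.
T1: 0→2, due 34, lateness -32
T2: 2→13, due 38, lateness -25
T3: 13→31, due 18, lateness 13
T4: 31→43, due 39, lateness 4
T5: 43→46, due 42, lateness 4
T6: 46→50, due 31, lateness 19
Maximum = 19.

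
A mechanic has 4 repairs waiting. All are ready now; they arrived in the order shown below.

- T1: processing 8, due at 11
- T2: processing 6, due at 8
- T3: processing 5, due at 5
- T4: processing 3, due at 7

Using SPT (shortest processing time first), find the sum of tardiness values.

20

SPT (increasing processing time): T4 T3 T2 T1.
T4: 0→3, due 7, tardiness 0
T3: 3→8, due 5, tardiness 3
T2: 8→14, due 8, tardiness 6
T1: 14→22, due 11, tardiness 11
Sum = 0+3+6+11 = 20.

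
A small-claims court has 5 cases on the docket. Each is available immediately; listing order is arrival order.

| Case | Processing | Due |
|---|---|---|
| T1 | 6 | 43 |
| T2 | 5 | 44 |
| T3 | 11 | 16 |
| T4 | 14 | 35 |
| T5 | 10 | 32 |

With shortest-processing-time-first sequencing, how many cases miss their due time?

SPT (increasing processing time): T2 T1 T5 T3 T4.
T2: 0→5, due 44, tardiness 0
T1: 5→11, due 43, tardiness 0
T5: 11→21, due 32, tardiness 0
T3: 21→32, due 16, tardiness 16
T4: 32→46, due 35, tardiness 11
Late cases: 2.

2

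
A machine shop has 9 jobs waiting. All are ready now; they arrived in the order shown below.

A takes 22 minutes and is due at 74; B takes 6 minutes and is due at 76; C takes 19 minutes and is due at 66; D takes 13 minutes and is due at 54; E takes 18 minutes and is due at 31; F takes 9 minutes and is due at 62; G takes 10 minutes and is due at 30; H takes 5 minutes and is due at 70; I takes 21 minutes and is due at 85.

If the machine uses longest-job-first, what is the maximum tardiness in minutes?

LPT (decreasing processing time): A I C E D G F B H.
A: 0→22, due 74, tardiness 0
I: 22→43, due 85, tardiness 0
C: 43→62, due 66, tardiness 0
E: 62→80, due 31, tardiness 49
D: 80→93, due 54, tardiness 39
G: 93→103, due 30, tardiness 73
F: 103→112, due 62, tardiness 50
B: 112→118, due 76, tardiness 42
H: 118→123, due 70, tardiness 53
Maximum = 73.

73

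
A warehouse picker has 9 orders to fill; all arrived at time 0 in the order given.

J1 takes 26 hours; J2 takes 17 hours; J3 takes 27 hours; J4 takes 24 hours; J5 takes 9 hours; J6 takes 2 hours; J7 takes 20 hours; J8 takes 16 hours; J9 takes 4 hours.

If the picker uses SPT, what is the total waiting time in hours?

SPT (increasing processing time): J6 J9 J5 J8 J2 J7 J4 J1 J3.
J6: waits 0, runs 0→2
J9: waits 2, runs 2→6
J5: waits 6, runs 6→15
J8: waits 15, runs 15→31
J2: waits 31, runs 31→48
J7: waits 48, runs 48→68
J4: waits 68, runs 68→92
J1: waits 92, runs 92→118
J3: waits 118, runs 118→145
Sum = 0+2+6+15+31+48+68+92+118 = 380.

380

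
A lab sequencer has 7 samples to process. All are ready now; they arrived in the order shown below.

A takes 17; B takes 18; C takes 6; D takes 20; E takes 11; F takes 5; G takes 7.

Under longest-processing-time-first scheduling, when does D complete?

20

LPT (decreasing processing time): D B A E G C F.
D: 0→20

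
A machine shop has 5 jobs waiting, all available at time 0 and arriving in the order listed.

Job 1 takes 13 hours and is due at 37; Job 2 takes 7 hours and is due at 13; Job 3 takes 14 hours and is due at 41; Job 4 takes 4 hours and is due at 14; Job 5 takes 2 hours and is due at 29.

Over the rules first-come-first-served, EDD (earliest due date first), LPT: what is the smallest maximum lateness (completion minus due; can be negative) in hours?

FIFO (arrival order): Job 1 Job 2 Job 3 Job 4 Job 5.
Job 1: 0→13, due 37, lateness -24
Job 2: 13→20, due 13, lateness 7
Job 3: 20→34, due 41, lateness -7
Job 4: 34→38, due 14, lateness 24
Job 5: 38→40, due 29, lateness 11
Maximum = 24.
EDD (increasing due date): Job 2 Job 4 Job 5 Job 1 Job 3.
Job 2: 0→7, due 13, lateness -6
Job 4: 7→11, due 14, lateness -3
Job 5: 11→13, due 29, lateness -16
Job 1: 13→26, due 37, lateness -11
Job 3: 26→40, due 41, lateness -1
Maximum = -1.
LPT (decreasing processing time): Job 3 Job 1 Job 2 Job 4 Job 5.
Job 3: 0→14, due 41, lateness -27
Job 1: 14→27, due 37, lateness -10
Job 2: 27→34, due 13, lateness 21
Job 4: 34→38, due 14, lateness 24
Job 5: 38→40, due 29, lateness 11
Maximum = 24.
FIFO 24, EDD -1, LPT 24 → minimum -1.

-1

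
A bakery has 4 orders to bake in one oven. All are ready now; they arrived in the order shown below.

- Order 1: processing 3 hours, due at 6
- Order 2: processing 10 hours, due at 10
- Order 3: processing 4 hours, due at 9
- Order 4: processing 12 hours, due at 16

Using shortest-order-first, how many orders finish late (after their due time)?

2

SPT (increasing processing time): Order 1 Order 3 Order 2 Order 4.
Order 1: 0→3, due 6, tardiness 0
Order 3: 3→7, due 9, tardiness 0
Order 2: 7→17, due 10, tardiness 7
Order 4: 17→29, due 16, tardiness 13
Late orders: 2.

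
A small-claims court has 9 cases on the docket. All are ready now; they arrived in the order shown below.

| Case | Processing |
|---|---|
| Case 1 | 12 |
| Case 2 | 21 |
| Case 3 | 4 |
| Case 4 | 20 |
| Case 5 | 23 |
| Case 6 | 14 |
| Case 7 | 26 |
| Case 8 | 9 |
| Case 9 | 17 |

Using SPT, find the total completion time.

576

SPT (increasing processing time): Case 3 Case 8 Case 1 Case 6 Case 9 Case 4 Case 2 Case 5 Case 7.
Case 3: 0→4
Case 8: 4→13
Case 1: 13→25
Case 6: 25→39
Case 9: 39→56
Case 4: 56→76
Case 2: 76→97
Case 5: 97→120
Case 7: 120→146
Sum = 4+13+25+39+56+76+97+120+146 = 576.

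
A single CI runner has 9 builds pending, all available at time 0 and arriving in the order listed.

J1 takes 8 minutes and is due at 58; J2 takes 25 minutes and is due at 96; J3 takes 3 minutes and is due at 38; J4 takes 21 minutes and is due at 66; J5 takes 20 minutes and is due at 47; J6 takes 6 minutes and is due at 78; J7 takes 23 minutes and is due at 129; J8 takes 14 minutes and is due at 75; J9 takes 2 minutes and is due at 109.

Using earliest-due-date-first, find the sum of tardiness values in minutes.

1

EDD (increasing due date): J3 J5 J1 J4 J8 J6 J2 J9 J7.
J3: 0→3, due 38, tardiness 0
J5: 3→23, due 47, tardiness 0
J1: 23→31, due 58, tardiness 0
J4: 31→52, due 66, tardiness 0
J8: 52→66, due 75, tardiness 0
J6: 66→72, due 78, tardiness 0
J2: 72→97, due 96, tardiness 1
J9: 97→99, due 109, tardiness 0
J7: 99→122, due 129, tardiness 0
Sum = 0+0+0+0+0+0+1+0+0 = 1.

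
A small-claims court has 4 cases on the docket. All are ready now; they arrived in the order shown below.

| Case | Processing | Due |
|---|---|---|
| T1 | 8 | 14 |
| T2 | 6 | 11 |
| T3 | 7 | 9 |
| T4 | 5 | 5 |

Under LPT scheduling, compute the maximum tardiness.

21

LPT (decreasing processing time): T1 T3 T2 T4.
T1: 0→8, due 14, tardiness 0
T3: 8→15, due 9, tardiness 6
T2: 15→21, due 11, tardiness 10
T4: 21→26, due 5, tardiness 21
Maximum = 21.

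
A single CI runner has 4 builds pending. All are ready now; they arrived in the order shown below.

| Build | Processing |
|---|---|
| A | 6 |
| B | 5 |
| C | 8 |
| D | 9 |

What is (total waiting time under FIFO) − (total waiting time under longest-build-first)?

-13

FIFO (arrival order): A B C D.
A: waits 0, runs 0→6
B: waits 6, runs 6→11
C: waits 11, runs 11→19
D: waits 19, runs 19→28
Sum = 0+6+11+19 = 36.
LPT (decreasing processing time): D C A B.
D: waits 0, runs 0→9
C: waits 9, runs 9→17
A: waits 17, runs 17→23
B: waits 23, runs 23→28
Sum = 0+9+17+23 = 49.
Difference = 36 − 49 = -13.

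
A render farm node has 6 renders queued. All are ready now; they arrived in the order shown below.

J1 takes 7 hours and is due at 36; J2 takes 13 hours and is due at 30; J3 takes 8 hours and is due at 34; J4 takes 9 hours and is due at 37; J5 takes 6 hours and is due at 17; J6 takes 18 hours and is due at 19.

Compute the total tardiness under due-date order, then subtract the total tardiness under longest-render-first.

EDD (increasing due date): J5 J6 J2 J3 J1 J4.
J5: 0→6, due 17, tardiness 0
J6: 6→24, due 19, tardiness 5
J2: 24→37, due 30, tardiness 7
J3: 37→45, due 34, tardiness 11
J1: 45→52, due 36, tardiness 16
J4: 52→61, due 37, tardiness 24
Sum = 0+5+7+11+16+24 = 63.
LPT (decreasing processing time): J6 J2 J4 J3 J1 J5.
J6: 0→18, due 19, tardiness 0
J2: 18→31, due 30, tardiness 1
J4: 31→40, due 37, tardiness 3
J3: 40→48, due 34, tardiness 14
J1: 48→55, due 36, tardiness 19
J5: 55→61, due 17, tardiness 44
Sum = 0+1+3+14+19+44 = 81.
Difference = 63 − 81 = -18.

-18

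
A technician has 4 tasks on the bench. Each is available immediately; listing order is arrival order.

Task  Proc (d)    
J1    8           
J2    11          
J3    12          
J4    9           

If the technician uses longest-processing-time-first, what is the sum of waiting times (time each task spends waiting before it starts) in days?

67

LPT (decreasing processing time): J3 J2 J4 J1.
J3: waits 0, runs 0→12
J2: waits 12, runs 12→23
J4: waits 23, runs 23→32
J1: waits 32, runs 32→40
Sum = 0+12+23+32 = 67.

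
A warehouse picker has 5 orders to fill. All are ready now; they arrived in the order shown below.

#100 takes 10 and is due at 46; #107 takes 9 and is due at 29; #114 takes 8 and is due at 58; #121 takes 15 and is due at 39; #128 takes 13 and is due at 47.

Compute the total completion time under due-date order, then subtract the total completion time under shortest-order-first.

EDD (increasing due date): #107 #121 #100 #128 #114.
#107: 0→9
#121: 9→24
#100: 24→34
#128: 34→47
#114: 47→55
Sum = 9+24+34+47+55 = 169.
SPT (increasing processing time): #114 #107 #100 #128 #121.
#114: 0→8
#107: 8→17
#100: 17→27
#128: 27→40
#121: 40→55
Sum = 8+17+27+40+55 = 147.
Difference = 169 − 147 = 22.

22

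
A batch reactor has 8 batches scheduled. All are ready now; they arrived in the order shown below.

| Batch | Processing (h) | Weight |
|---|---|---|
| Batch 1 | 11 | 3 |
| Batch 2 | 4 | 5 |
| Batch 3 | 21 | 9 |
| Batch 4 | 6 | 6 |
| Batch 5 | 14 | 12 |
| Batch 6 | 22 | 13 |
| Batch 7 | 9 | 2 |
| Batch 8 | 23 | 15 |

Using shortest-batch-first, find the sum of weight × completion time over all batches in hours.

4102

SPT (increasing processing time): Batch 2 Batch 4 Batch 7 Batch 1 Batch 5 Batch 3 Batch 6 Batch 8.
Batch 2: finishes 4, weight 5, w·C = 20
Batch 4: finishes 10, weight 6, w·C = 60
Batch 7: finishes 19, weight 2, w·C = 38
Batch 1: finishes 30, weight 3, w·C = 90
Batch 5: finishes 44, weight 12, w·C = 528
Batch 3: finishes 65, weight 9, w·C = 585
Batch 6: finishes 87, weight 13, w·C = 1131
Batch 8: finishes 110, weight 15, w·C = 1650
Sum = 20+60+38+90+528+585+1131+1650 = 4102.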